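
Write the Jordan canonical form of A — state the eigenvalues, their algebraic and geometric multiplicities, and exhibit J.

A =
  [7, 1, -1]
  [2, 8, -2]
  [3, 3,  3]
J_2(6) ⊕ J_1(6)

The characteristic polynomial is
  det(x·I − A) = x^3 - 18*x^2 + 108*x - 216 = (x - 6)^3

Eigenvalues and multiplicities (the geometric multiplicity of λ is n − rank(A − λI), which equals the number of Jordan blocks for λ):
  λ = 6: algebraic multiplicity = 3, geometric multiplicity = 2

Determining the block sizes for each eigenvalue:
  λ = 6: 2 blocks summing to 3 forces exactly one block of size 2 and the rest size 1 → block sizes [2, 1]

Assembling the blocks gives a Jordan form
J =
  [6, 1, 0]
  [0, 6, 0]
  [0, 0, 6]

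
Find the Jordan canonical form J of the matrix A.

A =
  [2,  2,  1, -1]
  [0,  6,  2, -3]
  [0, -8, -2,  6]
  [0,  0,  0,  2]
J_2(2) ⊕ J_2(2)

The characteristic polynomial is
  det(x·I − A) = x^4 - 8*x^3 + 24*x^2 - 32*x + 16 = (x - 2)^4

Eigenvalues and multiplicities (the geometric multiplicity of λ is n − rank(A − λI), which equals the number of Jordan blocks for λ):
  λ = 2: algebraic multiplicity = 4, geometric multiplicity = 2

Determining the block sizes for each eigenvalue:
  λ = 2: with am = 4 and gm = 2, the partition is not yet determined (e.g. several partitions of 4 into 2 parts exist). Let N = A − (2)·I. Computing rank(N^1) = 2, rank(N^2) = 0; the number of blocks of size ≥ j is rank(N^{j−1}) − rank(N^j), giving [2, 2]. So we have 2 block(s) of size 2 → block sizes [2, 2]

Assembling the blocks gives a Jordan form
J =
  [2, 1, 0, 0]
  [0, 2, 0, 0]
  [0, 0, 2, 1]
  [0, 0, 0, 2]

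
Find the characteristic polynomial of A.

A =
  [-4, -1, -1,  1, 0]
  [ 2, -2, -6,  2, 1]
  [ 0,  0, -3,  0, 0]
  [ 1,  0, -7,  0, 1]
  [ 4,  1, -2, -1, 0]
x^5 + 9*x^4 + 27*x^3 + 27*x^2

Expanding det(x·I − A) (e.g. by cofactor expansion or by noting that A is similar to its Jordan form J, which has the same characteristic polynomial as A) gives
  χ_A(x) = x^5 + 9*x^4 + 27*x^3 + 27*x^2
which factors as x^2*(x + 3)^3. The eigenvalues (with algebraic multiplicities) are λ = -3 with multiplicity 3, λ = 0 with multiplicity 2.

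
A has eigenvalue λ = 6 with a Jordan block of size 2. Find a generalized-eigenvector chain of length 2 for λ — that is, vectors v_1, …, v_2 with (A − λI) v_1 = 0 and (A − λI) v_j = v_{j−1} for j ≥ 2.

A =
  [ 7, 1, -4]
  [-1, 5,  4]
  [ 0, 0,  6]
A Jordan chain for λ = 6 of length 2:
v_1 = (1, -1, 0)ᵀ
v_2 = (1, 0, 0)ᵀ

Let N = A − (6)·I. We want v_2 with N^2 v_2 = 0 but N^1 v_2 ≠ 0; then v_{j-1} := N · v_j for j = 2, …, 2.

Pick v_2 = (1, 0, 0)ᵀ.
Then v_1 = N · v_2 = (1, -1, 0)ᵀ.

Sanity check: (A − (6)·I) v_1 = (0, 0, 0)ᵀ = 0. ✓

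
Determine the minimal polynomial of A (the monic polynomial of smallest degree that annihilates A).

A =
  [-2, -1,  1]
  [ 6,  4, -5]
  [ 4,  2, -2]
x^3

The characteristic polynomial is χ_A(x) = x^3, so the eigenvalues are known. The minimal polynomial is
  m_A(x) = Π_λ (x − λ)^{k_λ}
where k_λ is the size of the *largest* Jordan block for λ (equivalently, the smallest k with (A − λI)^k v = 0 for every generalised eigenvector v of λ).

  λ = 0: largest Jordan block has size 3, contributing (x − 0)^3

So m_A(x) = x^3 = x^3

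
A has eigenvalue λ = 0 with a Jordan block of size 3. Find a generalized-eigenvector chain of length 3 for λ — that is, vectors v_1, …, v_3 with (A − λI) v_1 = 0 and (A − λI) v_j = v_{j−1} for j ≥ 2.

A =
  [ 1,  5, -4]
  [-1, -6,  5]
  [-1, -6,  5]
A Jordan chain for λ = 0 of length 3:
v_1 = (-1, 1, 1)ᵀ
v_2 = (5, -6, -6)ᵀ
v_3 = (0, 1, 0)ᵀ

Let N = A − (0)·I. We want v_3 with N^3 v_3 = 0 but N^2 v_3 ≠ 0; then v_{j-1} := N · v_j for j = 3, …, 2.

Pick v_3 = (0, 1, 0)ᵀ.
Then v_2 = N · v_3 = (5, -6, -6)ᵀ.
Then v_1 = N · v_2 = (-1, 1, 1)ᵀ.

Sanity check: (A − (0)·I) v_1 = (0, 0, 0)ᵀ = 0. ✓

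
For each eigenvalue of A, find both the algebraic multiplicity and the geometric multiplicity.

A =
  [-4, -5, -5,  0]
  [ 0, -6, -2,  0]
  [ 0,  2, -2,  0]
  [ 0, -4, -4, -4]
λ = -4: alg = 4, geom = 3

Step 1 — factor the characteristic polynomial to read off the algebraic multiplicities:
  χ_A(x) = (x + 4)^4

Step 2 — compute geometric multiplicities via the rank-nullity identity g(λ) = n − rank(A − λI):
  rank(A − (-4)·I) = 1, so dim ker(A − (-4)·I) = n − 1 = 3

Summary:
  λ = -4: algebraic multiplicity = 4, geometric multiplicity = 3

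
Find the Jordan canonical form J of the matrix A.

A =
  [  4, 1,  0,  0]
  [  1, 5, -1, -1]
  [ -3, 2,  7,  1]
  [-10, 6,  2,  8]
J_3(6) ⊕ J_1(6)

The characteristic polynomial is
  det(x·I − A) = x^4 - 24*x^3 + 216*x^2 - 864*x + 1296 = (x - 6)^4

Eigenvalues and multiplicities (the geometric multiplicity of λ is n − rank(A − λI), which equals the number of Jordan blocks for λ):
  λ = 6: algebraic multiplicity = 4, geometric multiplicity = 2

Determining the block sizes for each eigenvalue:
  λ = 6: with am = 4 and gm = 2, the partition is not yet determined (e.g. several partitions of 4 into 2 parts exist). Let N = A − (6)·I. Computing rank(N^1) = 2, rank(N^2) = 1, rank(N^3) = 0; the number of blocks of size ≥ j is rank(N^{j−1}) − rank(N^j), giving [2, 1, 1]. So we have 1 block(s) of size 3, 1 block(s) of size 1 → block sizes [3, 1]

Assembling the blocks gives a Jordan form
J =
  [6, 1, 0, 0]
  [0, 6, 1, 0]
  [0, 0, 6, 0]
  [0, 0, 0, 6]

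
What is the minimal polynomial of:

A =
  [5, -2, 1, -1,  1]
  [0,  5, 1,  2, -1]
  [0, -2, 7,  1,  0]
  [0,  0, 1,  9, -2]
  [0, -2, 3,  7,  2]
x^3 - 17*x^2 + 96*x - 180

The characteristic polynomial is χ_A(x) = (x - 6)^3*(x - 5)^2, so the eigenvalues are known. The minimal polynomial is
  m_A(x) = Π_λ (x − λ)^{k_λ}
where k_λ is the size of the *largest* Jordan block for λ (equivalently, the smallest k with (A − λI)^k v = 0 for every generalised eigenvector v of λ).

  λ = 5: largest Jordan block has size 1, contributing (x − 5)
  λ = 6: largest Jordan block has size 2, contributing (x − 6)^2

So m_A(x) = (x - 6)^2*(x - 5) = x^3 - 17*x^2 + 96*x - 180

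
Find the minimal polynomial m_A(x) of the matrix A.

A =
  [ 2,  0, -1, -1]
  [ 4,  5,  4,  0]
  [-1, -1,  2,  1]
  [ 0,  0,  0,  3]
x^3 - 9*x^2 + 27*x - 27

The characteristic polynomial is χ_A(x) = (x - 3)^4, so the eigenvalues are known. The minimal polynomial is
  m_A(x) = Π_λ (x − λ)^{k_λ}
where k_λ is the size of the *largest* Jordan block for λ (equivalently, the smallest k with (A − λI)^k v = 0 for every generalised eigenvector v of λ).

  λ = 3: largest Jordan block has size 3, contributing (x − 3)^3

So m_A(x) = (x - 3)^3 = x^3 - 9*x^2 + 27*x - 27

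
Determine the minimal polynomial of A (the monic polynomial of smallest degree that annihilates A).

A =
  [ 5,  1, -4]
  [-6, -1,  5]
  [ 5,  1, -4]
x^3

The characteristic polynomial is χ_A(x) = x^3, so the eigenvalues are known. The minimal polynomial is
  m_A(x) = Π_λ (x − λ)^{k_λ}
where k_λ is the size of the *largest* Jordan block for λ (equivalently, the smallest k with (A − λI)^k v = 0 for every generalised eigenvector v of λ).

  λ = 0: largest Jordan block has size 3, contributing (x − 0)^3

So m_A(x) = x^3 = x^3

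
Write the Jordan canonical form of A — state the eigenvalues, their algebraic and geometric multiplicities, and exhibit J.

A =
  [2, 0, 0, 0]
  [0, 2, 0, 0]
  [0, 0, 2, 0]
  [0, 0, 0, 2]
J_1(2) ⊕ J_1(2) ⊕ J_1(2) ⊕ J_1(2)

The characteristic polynomial is
  det(x·I − A) = x^4 - 8*x^3 + 24*x^2 - 32*x + 16 = (x - 2)^4

Eigenvalues and multiplicities (the geometric multiplicity of λ is n − rank(A − λI), which equals the number of Jordan blocks for λ):
  λ = 2: algebraic multiplicity = 4, geometric multiplicity = 4

Determining the block sizes for each eigenvalue:
  λ = 2: gm = am = 4, so every block has size 1 → block sizes [1, 1, 1, 1]

Assembling the blocks gives a Jordan form
J =
  [2, 0, 0, 0]
  [0, 2, 0, 0]
  [0, 0, 2, 0]
  [0, 0, 0, 2]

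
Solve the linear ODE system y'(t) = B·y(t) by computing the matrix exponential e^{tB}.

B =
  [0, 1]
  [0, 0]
e^{tB} =
  [1, t]
  [0, 1]

Strategy: write B = P · J · P⁻¹ where J is a Jordan canonical form, so e^{tB} = P · e^{tJ} · P⁻¹, and e^{tJ} can be computed block-by-block.

B has Jordan form
J =
  [0, 1]
  [0, 0]
(up to reordering of blocks).

Per-block formulas:
  For a 2×2 Jordan block J_2(0): exp(t · J_2(0)) = e^(0t)·(I + t·N), where N is the 2×2 nilpotent shift.

After assembling e^{tJ} and conjugating by P, we get:

e^{tB} =
  [1, t]
  [0, 1]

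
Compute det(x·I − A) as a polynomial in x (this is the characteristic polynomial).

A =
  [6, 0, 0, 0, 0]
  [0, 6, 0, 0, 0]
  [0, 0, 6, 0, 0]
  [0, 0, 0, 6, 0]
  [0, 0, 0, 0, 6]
x^5 - 30*x^4 + 360*x^3 - 2160*x^2 + 6480*x - 7776

Expanding det(x·I − A) (e.g. by cofactor expansion or by noting that A is similar to its Jordan form J, which has the same characteristic polynomial as A) gives
  χ_A(x) = x^5 - 30*x^4 + 360*x^3 - 2160*x^2 + 6480*x - 7776
which factors as (x - 6)^5. The eigenvalues (with algebraic multiplicities) are λ = 6 with multiplicity 5.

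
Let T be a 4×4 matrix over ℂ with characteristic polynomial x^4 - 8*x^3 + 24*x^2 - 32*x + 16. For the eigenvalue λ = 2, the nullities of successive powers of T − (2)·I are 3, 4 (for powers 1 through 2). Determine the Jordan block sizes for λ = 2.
Block sizes for λ = 2: [2, 1, 1]

From the dimensions of kernels of powers, the number of Jordan blocks of size at least j is d_j − d_{j−1} where d_j = dim ker(N^j) (with d_0 = 0). Computing the differences gives [3, 1].
The number of blocks of size exactly k is (#blocks of size ≥ k) − (#blocks of size ≥ k + 1), so the partition is: 2 block(s) of size 1, 1 block(s) of size 2.
In nonincreasing order the block sizes are [2, 1, 1].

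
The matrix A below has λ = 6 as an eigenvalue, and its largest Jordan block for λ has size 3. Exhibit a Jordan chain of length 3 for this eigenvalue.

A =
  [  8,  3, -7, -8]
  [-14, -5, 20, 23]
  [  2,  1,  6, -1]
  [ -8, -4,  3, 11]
A Jordan chain for λ = 6 of length 3:
v_1 = (-2, 7, -1, 3)ᵀ
v_2 = (3, -11, 1, -4)ᵀ
v_3 = (0, 1, 0, 0)ᵀ

Let N = A − (6)·I. We want v_3 with N^3 v_3 = 0 but N^2 v_3 ≠ 0; then v_{j-1} := N · v_j for j = 3, …, 2.

Pick v_3 = (0, 1, 0, 0)ᵀ.
Then v_2 = N · v_3 = (3, -11, 1, -4)ᵀ.
Then v_1 = N · v_2 = (-2, 7, -1, 3)ᵀ.

Sanity check: (A − (6)·I) v_1 = (0, 0, 0, 0)ᵀ = 0. ✓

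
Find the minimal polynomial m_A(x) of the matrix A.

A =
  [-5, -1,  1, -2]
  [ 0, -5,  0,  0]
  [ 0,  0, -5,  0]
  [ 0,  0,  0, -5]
x^2 + 10*x + 25

The characteristic polynomial is χ_A(x) = (x + 5)^4, so the eigenvalues are known. The minimal polynomial is
  m_A(x) = Π_λ (x − λ)^{k_λ}
where k_λ is the size of the *largest* Jordan block for λ (equivalently, the smallest k with (A − λI)^k v = 0 for every generalised eigenvector v of λ).

  λ = -5: largest Jordan block has size 2, contributing (x + 5)^2

So m_A(x) = (x + 5)^2 = x^2 + 10*x + 25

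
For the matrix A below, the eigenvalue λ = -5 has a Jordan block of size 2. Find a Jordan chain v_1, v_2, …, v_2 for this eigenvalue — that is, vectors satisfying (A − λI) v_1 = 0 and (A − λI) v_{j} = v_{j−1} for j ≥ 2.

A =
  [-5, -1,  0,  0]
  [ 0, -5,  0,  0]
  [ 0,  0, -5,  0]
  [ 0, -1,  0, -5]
A Jordan chain for λ = -5 of length 2:
v_1 = (-1, 0, 0, -1)ᵀ
v_2 = (0, 1, 0, 0)ᵀ

Let N = A − (-5)·I. We want v_2 with N^2 v_2 = 0 but N^1 v_2 ≠ 0; then v_{j-1} := N · v_j for j = 2, …, 2.

Pick v_2 = (0, 1, 0, 0)ᵀ.
Then v_1 = N · v_2 = (-1, 0, 0, -1)ᵀ.

Sanity check: (A − (-5)·I) v_1 = (0, 0, 0, 0)ᵀ = 0. ✓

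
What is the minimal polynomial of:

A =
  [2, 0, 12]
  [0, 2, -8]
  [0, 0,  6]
x^2 - 8*x + 12

The characteristic polynomial is χ_A(x) = (x - 6)*(x - 2)^2, so the eigenvalues are known. The minimal polynomial is
  m_A(x) = Π_λ (x − λ)^{k_λ}
where k_λ is the size of the *largest* Jordan block for λ (equivalently, the smallest k with (A − λI)^k v = 0 for every generalised eigenvector v of λ).

  λ = 2: largest Jordan block has size 1, contributing (x − 2)
  λ = 6: largest Jordan block has size 1, contributing (x − 6)

So m_A(x) = (x - 6)*(x - 2) = x^2 - 8*x + 12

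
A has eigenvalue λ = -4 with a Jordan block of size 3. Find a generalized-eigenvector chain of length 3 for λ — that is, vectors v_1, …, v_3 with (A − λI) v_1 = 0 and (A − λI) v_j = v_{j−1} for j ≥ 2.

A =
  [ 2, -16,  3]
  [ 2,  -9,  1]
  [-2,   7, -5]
A Jordan chain for λ = -4 of length 3:
v_1 = (-2, 0, 4)ᵀ
v_2 = (6, 2, -2)ᵀ
v_3 = (1, 0, 0)ᵀ

Let N = A − (-4)·I. We want v_3 with N^3 v_3 = 0 but N^2 v_3 ≠ 0; then v_{j-1} := N · v_j for j = 3, …, 2.

Pick v_3 = (1, 0, 0)ᵀ.
Then v_2 = N · v_3 = (6, 2, -2)ᵀ.
Then v_1 = N · v_2 = (-2, 0, 4)ᵀ.

Sanity check: (A − (-4)·I) v_1 = (0, 0, 0)ᵀ = 0. ✓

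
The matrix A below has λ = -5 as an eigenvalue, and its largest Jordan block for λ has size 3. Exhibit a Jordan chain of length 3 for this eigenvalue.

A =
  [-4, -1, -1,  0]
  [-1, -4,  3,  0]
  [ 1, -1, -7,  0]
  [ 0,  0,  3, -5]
A Jordan chain for λ = -5 of length 3:
v_1 = (1, 1, 0, 3)ᵀ
v_2 = (1, -1, 1, 0)ᵀ
v_3 = (1, 0, 0, 0)ᵀ

Let N = A − (-5)·I. We want v_3 with N^3 v_3 = 0 but N^2 v_3 ≠ 0; then v_{j-1} := N · v_j for j = 3, …, 2.

Pick v_3 = (1, 0, 0, 0)ᵀ.
Then v_2 = N · v_3 = (1, -1, 1, 0)ᵀ.
Then v_1 = N · v_2 = (1, 1, 0, 3)ᵀ.

Sanity check: (A − (-5)·I) v_1 = (0, 0, 0, 0)ᵀ = 0. ✓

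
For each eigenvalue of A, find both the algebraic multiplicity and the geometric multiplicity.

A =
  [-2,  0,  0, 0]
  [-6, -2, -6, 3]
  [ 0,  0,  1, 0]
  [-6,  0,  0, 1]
λ = -2: alg = 2, geom = 2; λ = 1: alg = 2, geom = 2

Step 1 — factor the characteristic polynomial to read off the algebraic multiplicities:
  χ_A(x) = (x - 1)^2*(x + 2)^2

Step 2 — compute geometric multiplicities via the rank-nullity identity g(λ) = n − rank(A − λI):
  rank(A − (-2)·I) = 2, so dim ker(A − (-2)·I) = n − 2 = 2
  rank(A − (1)·I) = 2, so dim ker(A − (1)·I) = n − 2 = 2

Summary:
  λ = -2: algebraic multiplicity = 2, geometric multiplicity = 2
  λ = 1: algebraic multiplicity = 2, geometric multiplicity = 2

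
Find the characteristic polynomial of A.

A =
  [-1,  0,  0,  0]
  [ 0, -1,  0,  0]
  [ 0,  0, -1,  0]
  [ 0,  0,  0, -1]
x^4 + 4*x^3 + 6*x^2 + 4*x + 1

Expanding det(x·I − A) (e.g. by cofactor expansion or by noting that A is similar to its Jordan form J, which has the same characteristic polynomial as A) gives
  χ_A(x) = x^4 + 4*x^3 + 6*x^2 + 4*x + 1
which factors as (x + 1)^4. The eigenvalues (with algebraic multiplicities) are λ = -1 with multiplicity 4.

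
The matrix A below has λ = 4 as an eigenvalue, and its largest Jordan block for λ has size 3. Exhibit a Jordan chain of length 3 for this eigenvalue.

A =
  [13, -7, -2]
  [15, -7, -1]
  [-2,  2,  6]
A Jordan chain for λ = 4 of length 3:
v_1 = (-20, -28, 8)ᵀ
v_2 = (9, 15, -2)ᵀ
v_3 = (1, 0, 0)ᵀ

Let N = A − (4)·I. We want v_3 with N^3 v_3 = 0 but N^2 v_3 ≠ 0; then v_{j-1} := N · v_j for j = 3, …, 2.

Pick v_3 = (1, 0, 0)ᵀ.
Then v_2 = N · v_3 = (9, 15, -2)ᵀ.
Then v_1 = N · v_2 = (-20, -28, 8)ᵀ.

Sanity check: (A − (4)·I) v_1 = (0, 0, 0)ᵀ = 0. ✓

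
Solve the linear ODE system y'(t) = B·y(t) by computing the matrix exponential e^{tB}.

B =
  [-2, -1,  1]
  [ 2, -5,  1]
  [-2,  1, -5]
e^{tB} =
  [2*t*exp(-4*t) + exp(-4*t), -t*exp(-4*t), t*exp(-4*t)]
  [2*t*exp(-4*t), -t*exp(-4*t) + exp(-4*t), t*exp(-4*t)]
  [-2*t*exp(-4*t), t*exp(-4*t), -t*exp(-4*t) + exp(-4*t)]

Strategy: write B = P · J · P⁻¹ where J is a Jordan canonical form, so e^{tB} = P · e^{tJ} · P⁻¹, and e^{tJ} can be computed block-by-block.

B has Jordan form
J =
  [-4,  1,  0]
  [ 0, -4,  0]
  [ 0,  0, -4]
(up to reordering of blocks).

Per-block formulas:
  For a 2×2 Jordan block J_2(-4): exp(t · J_2(-4)) = e^(-4t)·(I + t·N), where N is the 2×2 nilpotent shift.
  For a 1×1 block at λ = -4: exp(t · [-4]) = [e^(-4t)].

After assembling e^{tJ} and conjugating by P, we get:

e^{tB} =
  [2*t*exp(-4*t) + exp(-4*t), -t*exp(-4*t), t*exp(-4*t)]
  [2*t*exp(-4*t), -t*exp(-4*t) + exp(-4*t), t*exp(-4*t)]
  [-2*t*exp(-4*t), t*exp(-4*t), -t*exp(-4*t) + exp(-4*t)]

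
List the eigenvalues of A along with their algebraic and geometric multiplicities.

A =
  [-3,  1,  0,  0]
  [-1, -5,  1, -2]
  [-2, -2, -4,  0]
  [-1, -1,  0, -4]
λ = -4: alg = 4, geom = 2

Step 1 — factor the characteristic polynomial to read off the algebraic multiplicities:
  χ_A(x) = (x + 4)^4

Step 2 — compute geometric multiplicities via the rank-nullity identity g(λ) = n − rank(A − λI):
  rank(A − (-4)·I) = 2, so dim ker(A − (-4)·I) = n − 2 = 2

Summary:
  λ = -4: algebraic multiplicity = 4, geometric multiplicity = 2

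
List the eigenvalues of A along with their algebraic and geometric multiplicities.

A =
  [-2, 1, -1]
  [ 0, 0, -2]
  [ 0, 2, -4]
λ = -2: alg = 3, geom = 2

Step 1 — factor the characteristic polynomial to read off the algebraic multiplicities:
  χ_A(x) = (x + 2)^3

Step 2 — compute geometric multiplicities via the rank-nullity identity g(λ) = n − rank(A − λI):
  rank(A − (-2)·I) = 1, so dim ker(A − (-2)·I) = n − 1 = 2

Summary:
  λ = -2: algebraic multiplicity = 3, geometric multiplicity = 2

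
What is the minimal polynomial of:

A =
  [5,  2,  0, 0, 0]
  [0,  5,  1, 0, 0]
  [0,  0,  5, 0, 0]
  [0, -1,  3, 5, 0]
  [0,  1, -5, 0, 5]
x^3 - 15*x^2 + 75*x - 125

The characteristic polynomial is χ_A(x) = (x - 5)^5, so the eigenvalues are known. The minimal polynomial is
  m_A(x) = Π_λ (x − λ)^{k_λ}
where k_λ is the size of the *largest* Jordan block for λ (equivalently, the smallest k with (A − λI)^k v = 0 for every generalised eigenvector v of λ).

  λ = 5: largest Jordan block has size 3, contributing (x − 5)^3

So m_A(x) = (x - 5)^3 = x^3 - 15*x^2 + 75*x - 125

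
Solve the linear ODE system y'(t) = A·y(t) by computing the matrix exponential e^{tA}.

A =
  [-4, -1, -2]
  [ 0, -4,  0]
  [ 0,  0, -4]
e^{tA} =
  [exp(-4*t), -t*exp(-4*t), -2*t*exp(-4*t)]
  [0, exp(-4*t), 0]
  [0, 0, exp(-4*t)]

Strategy: write A = P · J · P⁻¹ where J is a Jordan canonical form, so e^{tA} = P · e^{tJ} · P⁻¹, and e^{tJ} can be computed block-by-block.

A has Jordan form
J =
  [-4,  1,  0]
  [ 0, -4,  0]
  [ 0,  0, -4]
(up to reordering of blocks).

Per-block formulas:
  For a 1×1 block at λ = -4: exp(t · [-4]) = [e^(-4t)].
  For a 2×2 Jordan block J_2(-4): exp(t · J_2(-4)) = e^(-4t)·(I + t·N), where N is the 2×2 nilpotent shift.

After assembling e^{tJ} and conjugating by P, we get:

e^{tA} =
  [exp(-4*t), -t*exp(-4*t), -2*t*exp(-4*t)]
  [0, exp(-4*t), 0]
  [0, 0, exp(-4*t)]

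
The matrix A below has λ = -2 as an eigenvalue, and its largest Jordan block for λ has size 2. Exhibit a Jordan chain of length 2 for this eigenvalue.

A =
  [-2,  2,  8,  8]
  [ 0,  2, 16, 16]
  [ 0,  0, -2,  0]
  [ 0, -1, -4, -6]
A Jordan chain for λ = -2 of length 2:
v_1 = (2, 4, 0, -1)ᵀ
v_2 = (0, 1, 0, 0)ᵀ

Let N = A − (-2)·I. We want v_2 with N^2 v_2 = 0 but N^1 v_2 ≠ 0; then v_{j-1} := N · v_j for j = 2, …, 2.

Pick v_2 = (0, 1, 0, 0)ᵀ.
Then v_1 = N · v_2 = (2, 4, 0, -1)ᵀ.

Sanity check: (A − (-2)·I) v_1 = (0, 0, 0, 0)ᵀ = 0. ✓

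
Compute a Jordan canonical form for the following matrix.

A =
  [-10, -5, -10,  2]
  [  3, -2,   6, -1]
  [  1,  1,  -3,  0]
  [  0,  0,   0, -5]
J_3(-5) ⊕ J_1(-5)

The characteristic polynomial is
  det(x·I − A) = x^4 + 20*x^3 + 150*x^2 + 500*x + 625 = (x + 5)^4

Eigenvalues and multiplicities (the geometric multiplicity of λ is n − rank(A − λI), which equals the number of Jordan blocks for λ):
  λ = -5: algebraic multiplicity = 4, geometric multiplicity = 2

Determining the block sizes for each eigenvalue:
  λ = -5: with am = 4 and gm = 2, the partition is not yet determined (e.g. several partitions of 4 into 2 parts exist). Let N = A − (-5)·I. Computing rank(N^1) = 2, rank(N^2) = 1, rank(N^3) = 0; the number of blocks of size ≥ j is rank(N^{j−1}) − rank(N^j), giving [2, 1, 1]. So we have 1 block(s) of size 3, 1 block(s) of size 1 → block sizes [3, 1]

Assembling the blocks gives a Jordan form
J =
  [-5,  1,  0,  0]
  [ 0, -5,  1,  0]
  [ 0,  0, -5,  0]
  [ 0,  0,  0, -5]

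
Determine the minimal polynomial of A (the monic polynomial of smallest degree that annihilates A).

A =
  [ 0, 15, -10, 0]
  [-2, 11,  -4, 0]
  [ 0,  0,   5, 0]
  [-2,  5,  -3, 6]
x^2 - 11*x + 30

The characteristic polynomial is χ_A(x) = (x - 6)^2*(x - 5)^2, so the eigenvalues are known. The minimal polynomial is
  m_A(x) = Π_λ (x − λ)^{k_λ}
where k_λ is the size of the *largest* Jordan block for λ (equivalently, the smallest k with (A − λI)^k v = 0 for every generalised eigenvector v of λ).

  λ = 5: largest Jordan block has size 1, contributing (x − 5)
  λ = 6: largest Jordan block has size 1, contributing (x − 6)

So m_A(x) = (x - 6)*(x - 5) = x^2 - 11*x + 30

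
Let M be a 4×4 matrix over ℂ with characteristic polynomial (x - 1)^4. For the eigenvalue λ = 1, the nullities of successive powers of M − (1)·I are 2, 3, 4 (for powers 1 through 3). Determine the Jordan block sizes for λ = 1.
Block sizes for λ = 1: [3, 1]

From the dimensions of kernels of powers, the number of Jordan blocks of size at least j is d_j − d_{j−1} where d_j = dim ker(N^j) (with d_0 = 0). Computing the differences gives [2, 1, 1].
The number of blocks of size exactly k is (#blocks of size ≥ k) − (#blocks of size ≥ k + 1), so the partition is: 1 block(s) of size 1, 1 block(s) of size 3.
In nonincreasing order the block sizes are [3, 1].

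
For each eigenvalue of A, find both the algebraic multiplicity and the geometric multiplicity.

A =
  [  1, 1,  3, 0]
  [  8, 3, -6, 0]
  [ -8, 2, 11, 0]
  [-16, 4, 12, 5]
λ = 5: alg = 4, geom = 3

Step 1 — factor the characteristic polynomial to read off the algebraic multiplicities:
  χ_A(x) = (x - 5)^4

Step 2 — compute geometric multiplicities via the rank-nullity identity g(λ) = n − rank(A − λI):
  rank(A − (5)·I) = 1, so dim ker(A − (5)·I) = n − 1 = 3

Summary:
  λ = 5: algebraic multiplicity = 4, geometric multiplicity = 3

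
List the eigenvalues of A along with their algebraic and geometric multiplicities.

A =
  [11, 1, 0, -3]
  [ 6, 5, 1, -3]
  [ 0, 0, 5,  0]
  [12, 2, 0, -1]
λ = 5: alg = 4, geom = 2

Step 1 — factor the characteristic polynomial to read off the algebraic multiplicities:
  χ_A(x) = (x - 5)^4

Step 2 — compute geometric multiplicities via the rank-nullity identity g(λ) = n − rank(A − λI):
  rank(A − (5)·I) = 2, so dim ker(A − (5)·I) = n − 2 = 2

Summary:
  λ = 5: algebraic multiplicity = 4, geometric multiplicity = 2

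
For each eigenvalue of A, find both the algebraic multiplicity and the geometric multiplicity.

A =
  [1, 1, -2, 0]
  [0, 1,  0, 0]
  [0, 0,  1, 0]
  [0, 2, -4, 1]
λ = 1: alg = 4, geom = 3

Step 1 — factor the characteristic polynomial to read off the algebraic multiplicities:
  χ_A(x) = (x - 1)^4

Step 2 — compute geometric multiplicities via the rank-nullity identity g(λ) = n − rank(A − λI):
  rank(A − (1)·I) = 1, so dim ker(A − (1)·I) = n − 1 = 3

Summary:
  λ = 1: algebraic multiplicity = 4, geometric multiplicity = 3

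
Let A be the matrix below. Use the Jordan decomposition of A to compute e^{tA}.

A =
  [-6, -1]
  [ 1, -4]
e^{tA} =
  [-t*exp(-5*t) + exp(-5*t), -t*exp(-5*t)]
  [t*exp(-5*t), t*exp(-5*t) + exp(-5*t)]

Strategy: write A = P · J · P⁻¹ where J is a Jordan canonical form, so e^{tA} = P · e^{tJ} · P⁻¹, and e^{tJ} can be computed block-by-block.

A has Jordan form
J =
  [-5,  1]
  [ 0, -5]
(up to reordering of blocks).

Per-block formulas:
  For a 2×2 Jordan block J_2(-5): exp(t · J_2(-5)) = e^(-5t)·(I + t·N), where N is the 2×2 nilpotent shift.

After assembling e^{tJ} and conjugating by P, we get:

e^{tA} =
  [-t*exp(-5*t) + exp(-5*t), -t*exp(-5*t)]
  [t*exp(-5*t), t*exp(-5*t) + exp(-5*t)]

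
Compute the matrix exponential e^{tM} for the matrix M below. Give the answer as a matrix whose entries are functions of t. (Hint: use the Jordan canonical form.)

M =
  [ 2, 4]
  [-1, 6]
e^{tM} =
  [-2*t*exp(4*t) + exp(4*t), 4*t*exp(4*t)]
  [-t*exp(4*t), 2*t*exp(4*t) + exp(4*t)]

Strategy: write M = P · J · P⁻¹ where J is a Jordan canonical form, so e^{tM} = P · e^{tJ} · P⁻¹, and e^{tJ} can be computed block-by-block.

M has Jordan form
J =
  [4, 1]
  [0, 4]
(up to reordering of blocks).

Per-block formulas:
  For a 2×2 Jordan block J_2(4): exp(t · J_2(4)) = e^(4t)·(I + t·N), where N is the 2×2 nilpotent shift.

After assembling e^{tJ} and conjugating by P, we get:

e^{tM} =
  [-2*t*exp(4*t) + exp(4*t), 4*t*exp(4*t)]
  [-t*exp(4*t), 2*t*exp(4*t) + exp(4*t)]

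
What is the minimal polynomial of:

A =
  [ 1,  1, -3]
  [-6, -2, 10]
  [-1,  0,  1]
x^3

The characteristic polynomial is χ_A(x) = x^3, so the eigenvalues are known. The minimal polynomial is
  m_A(x) = Π_λ (x − λ)^{k_λ}
where k_λ is the size of the *largest* Jordan block for λ (equivalently, the smallest k with (A − λI)^k v = 0 for every generalised eigenvector v of λ).

  λ = 0: largest Jordan block has size 3, contributing (x − 0)^3

So m_A(x) = x^3 = x^3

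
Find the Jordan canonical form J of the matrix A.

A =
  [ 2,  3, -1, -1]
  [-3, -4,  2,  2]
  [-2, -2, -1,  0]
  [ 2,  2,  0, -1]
J_3(-1) ⊕ J_1(-1)

The characteristic polynomial is
  det(x·I − A) = x^4 + 4*x^3 + 6*x^2 + 4*x + 1 = (x + 1)^4

Eigenvalues and multiplicities (the geometric multiplicity of λ is n − rank(A − λI), which equals the number of Jordan blocks for λ):
  λ = -1: algebraic multiplicity = 4, geometric multiplicity = 2

Determining the block sizes for each eigenvalue:
  λ = -1: with am = 4 and gm = 2, the partition is not yet determined (e.g. several partitions of 4 into 2 parts exist). Let N = A − (-1)·I. Computing rank(N^1) = 2, rank(N^2) = 1, rank(N^3) = 0; the number of blocks of size ≥ j is rank(N^{j−1}) − rank(N^j), giving [2, 1, 1]. So we have 1 block(s) of size 3, 1 block(s) of size 1 → block sizes [3, 1]

Assembling the blocks gives a Jordan form
J =
  [-1,  1,  0,  0]
  [ 0, -1,  1,  0]
  [ 0,  0, -1,  0]
  [ 0,  0,  0, -1]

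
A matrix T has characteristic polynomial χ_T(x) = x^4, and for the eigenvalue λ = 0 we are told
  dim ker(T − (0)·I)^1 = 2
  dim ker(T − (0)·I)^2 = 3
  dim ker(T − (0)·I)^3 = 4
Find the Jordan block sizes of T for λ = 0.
Block sizes for λ = 0: [3, 1]

From the dimensions of kernels of powers, the number of Jordan blocks of size at least j is d_j − d_{j−1} where d_j = dim ker(N^j) (with d_0 = 0). Computing the differences gives [2, 1, 1].
The number of blocks of size exactly k is (#blocks of size ≥ k) − (#blocks of size ≥ k + 1), so the partition is: 1 block(s) of size 1, 1 block(s) of size 3.
In nonincreasing order the block sizes are [3, 1].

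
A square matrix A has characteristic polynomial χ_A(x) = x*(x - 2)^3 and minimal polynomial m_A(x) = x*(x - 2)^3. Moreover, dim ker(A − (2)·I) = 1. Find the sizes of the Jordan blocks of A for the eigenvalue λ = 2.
Block sizes for λ = 2: [3]

Step 1 — from the characteristic polynomial, algebraic multiplicity of λ = 2 is 3. From dim ker(A − (2)·I) = 1, there are exactly 1 Jordan blocks for λ = 2.
Step 2 — from the minimal polynomial, the factor (x − 2)^3 tells us the largest block for λ = 2 has size 3.
Step 3 — with total size 3, 1 blocks, and largest block 3, the block sizes (in nonincreasing order) are [3].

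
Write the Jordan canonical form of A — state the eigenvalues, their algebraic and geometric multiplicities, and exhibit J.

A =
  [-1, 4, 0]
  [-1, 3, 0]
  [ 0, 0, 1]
J_2(1) ⊕ J_1(1)

The characteristic polynomial is
  det(x·I − A) = x^3 - 3*x^2 + 3*x - 1 = (x - 1)^3

Eigenvalues and multiplicities (the geometric multiplicity of λ is n − rank(A − λI), which equals the number of Jordan blocks for λ):
  λ = 1: algebraic multiplicity = 3, geometric multiplicity = 2

Determining the block sizes for each eigenvalue:
  λ = 1: 2 blocks summing to 3 forces exactly one block of size 2 and the rest size 1 → block sizes [2, 1]

Assembling the blocks gives a Jordan form
J =
  [1, 1, 0]
  [0, 1, 0]
  [0, 0, 1]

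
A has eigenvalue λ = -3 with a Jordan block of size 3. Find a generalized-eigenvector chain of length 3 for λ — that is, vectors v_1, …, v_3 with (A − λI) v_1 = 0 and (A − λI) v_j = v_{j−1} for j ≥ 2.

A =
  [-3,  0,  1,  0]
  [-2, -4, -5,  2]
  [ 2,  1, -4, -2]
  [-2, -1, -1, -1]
A Jordan chain for λ = -3 of length 3:
v_1 = (2, -12, 0, -4)ᵀ
v_2 = (0, -2, 2, -2)ᵀ
v_3 = (1, 0, 0, 0)ᵀ

Let N = A − (-3)·I. We want v_3 with N^3 v_3 = 0 but N^2 v_3 ≠ 0; then v_{j-1} := N · v_j for j = 3, …, 2.

Pick v_3 = (1, 0, 0, 0)ᵀ.
Then v_2 = N · v_3 = (0, -2, 2, -2)ᵀ.
Then v_1 = N · v_2 = (2, -12, 0, -4)ᵀ.

Sanity check: (A − (-3)·I) v_1 = (0, 0, 0, 0)ᵀ = 0. ✓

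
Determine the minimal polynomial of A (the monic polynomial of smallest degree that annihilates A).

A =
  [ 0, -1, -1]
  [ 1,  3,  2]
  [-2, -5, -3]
x^3

The characteristic polynomial is χ_A(x) = x^3, so the eigenvalues are known. The minimal polynomial is
  m_A(x) = Π_λ (x − λ)^{k_λ}
where k_λ is the size of the *largest* Jordan block for λ (equivalently, the smallest k with (A − λI)^k v = 0 for every generalised eigenvector v of λ).

  λ = 0: largest Jordan block has size 3, contributing (x − 0)^3

So m_A(x) = x^3 = x^3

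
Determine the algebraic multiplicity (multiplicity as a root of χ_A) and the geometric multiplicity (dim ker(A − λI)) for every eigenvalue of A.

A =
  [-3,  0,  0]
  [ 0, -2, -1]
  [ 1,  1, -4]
λ = -3: alg = 3, geom = 1

Step 1 — factor the characteristic polynomial to read off the algebraic multiplicities:
  χ_A(x) = (x + 3)^3

Step 2 — compute geometric multiplicities via the rank-nullity identity g(λ) = n − rank(A − λI):
  rank(A − (-3)·I) = 2, so dim ker(A − (-3)·I) = n − 2 = 1

Summary:
  λ = -3: algebraic multiplicity = 3, geometric multiplicity = 1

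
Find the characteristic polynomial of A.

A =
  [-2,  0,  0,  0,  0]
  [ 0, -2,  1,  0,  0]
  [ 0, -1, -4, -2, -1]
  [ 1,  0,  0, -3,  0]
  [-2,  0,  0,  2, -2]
x^5 + 13*x^4 + 67*x^3 + 171*x^2 + 216*x + 108

Expanding det(x·I − A) (e.g. by cofactor expansion or by noting that A is similar to its Jordan form J, which has the same characteristic polynomial as A) gives
  χ_A(x) = x^5 + 13*x^4 + 67*x^3 + 171*x^2 + 216*x + 108
which factors as (x + 2)^2*(x + 3)^3. The eigenvalues (with algebraic multiplicities) are λ = -3 with multiplicity 3, λ = -2 with multiplicity 2.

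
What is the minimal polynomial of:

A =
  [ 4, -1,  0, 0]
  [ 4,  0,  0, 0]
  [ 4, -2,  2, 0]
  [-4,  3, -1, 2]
x^2 - 4*x + 4

The characteristic polynomial is χ_A(x) = (x - 2)^4, so the eigenvalues are known. The minimal polynomial is
  m_A(x) = Π_λ (x − λ)^{k_λ}
where k_λ is the size of the *largest* Jordan block for λ (equivalently, the smallest k with (A − λI)^k v = 0 for every generalised eigenvector v of λ).

  λ = 2: largest Jordan block has size 2, contributing (x − 2)^2

So m_A(x) = (x - 2)^2 = x^2 - 4*x + 4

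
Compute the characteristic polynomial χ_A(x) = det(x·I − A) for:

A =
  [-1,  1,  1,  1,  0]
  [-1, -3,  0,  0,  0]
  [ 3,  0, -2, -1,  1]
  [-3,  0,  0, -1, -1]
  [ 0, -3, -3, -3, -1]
x^5 + 8*x^4 + 25*x^3 + 38*x^2 + 28*x + 8

Expanding det(x·I − A) (e.g. by cofactor expansion or by noting that A is similar to its Jordan form J, which has the same characteristic polynomial as A) gives
  χ_A(x) = x^5 + 8*x^4 + 25*x^3 + 38*x^2 + 28*x + 8
which factors as (x + 1)^2*(x + 2)^3. The eigenvalues (with algebraic multiplicities) are λ = -2 with multiplicity 3, λ = -1 with multiplicity 2.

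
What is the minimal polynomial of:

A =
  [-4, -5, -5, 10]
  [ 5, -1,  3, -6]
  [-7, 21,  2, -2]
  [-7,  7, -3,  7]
x^3 - 3*x^2 + 3*x - 1

The characteristic polynomial is χ_A(x) = (x - 1)^4, so the eigenvalues are known. The minimal polynomial is
  m_A(x) = Π_λ (x − λ)^{k_λ}
where k_λ is the size of the *largest* Jordan block for λ (equivalently, the smallest k with (A − λI)^k v = 0 for every generalised eigenvector v of λ).

  λ = 1: largest Jordan block has size 3, contributing (x − 1)^3

So m_A(x) = (x - 1)^3 = x^3 - 3*x^2 + 3*x - 1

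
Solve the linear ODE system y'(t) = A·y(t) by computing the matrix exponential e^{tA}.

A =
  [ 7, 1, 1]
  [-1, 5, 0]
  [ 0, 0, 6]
e^{tA} =
  [t*exp(6*t) + exp(6*t), t*exp(6*t), t^2*exp(6*t)/2 + t*exp(6*t)]
  [-t*exp(6*t), -t*exp(6*t) + exp(6*t), -t^2*exp(6*t)/2]
  [0, 0, exp(6*t)]

Strategy: write A = P · J · P⁻¹ where J is a Jordan canonical form, so e^{tA} = P · e^{tJ} · P⁻¹, and e^{tJ} can be computed block-by-block.

A has Jordan form
J =
  [6, 1, 0]
  [0, 6, 1]
  [0, 0, 6]
(up to reordering of blocks).

Per-block formulas:
  For a 3×3 Jordan block J_3(6): exp(t · J_3(6)) = e^(6t)·(I + t·N + (t^2/2)·N^2), where N is the 3×3 nilpotent shift.

After assembling e^{tJ} and conjugating by P, we get:

e^{tA} =
  [t*exp(6*t) + exp(6*t), t*exp(6*t), t^2*exp(6*t)/2 + t*exp(6*t)]
  [-t*exp(6*t), -t*exp(6*t) + exp(6*t), -t^2*exp(6*t)/2]
  [0, 0, exp(6*t)]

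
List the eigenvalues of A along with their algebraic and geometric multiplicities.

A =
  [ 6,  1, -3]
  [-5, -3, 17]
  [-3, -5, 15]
λ = 6: alg = 3, geom = 1

Step 1 — factor the characteristic polynomial to read off the algebraic multiplicities:
  χ_A(x) = (x - 6)^3

Step 2 — compute geometric multiplicities via the rank-nullity identity g(λ) = n − rank(A − λI):
  rank(A − (6)·I) = 2, so dim ker(A − (6)·I) = n − 2 = 1

Summary:
  λ = 6: algebraic multiplicity = 3, geometric multiplicity = 1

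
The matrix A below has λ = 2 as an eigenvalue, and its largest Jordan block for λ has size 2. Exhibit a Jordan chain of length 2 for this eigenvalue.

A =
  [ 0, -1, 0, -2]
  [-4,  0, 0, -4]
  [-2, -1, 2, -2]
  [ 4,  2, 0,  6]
A Jordan chain for λ = 2 of length 2:
v_1 = (-2, -4, -2, 4)ᵀ
v_2 = (1, 0, 0, 0)ᵀ

Let N = A − (2)·I. We want v_2 with N^2 v_2 = 0 but N^1 v_2 ≠ 0; then v_{j-1} := N · v_j for j = 2, …, 2.

Pick v_2 = (1, 0, 0, 0)ᵀ.
Then v_1 = N · v_2 = (-2, -4, -2, 4)ᵀ.

Sanity check: (A − (2)·I) v_1 = (0, 0, 0, 0)ᵀ = 0. ✓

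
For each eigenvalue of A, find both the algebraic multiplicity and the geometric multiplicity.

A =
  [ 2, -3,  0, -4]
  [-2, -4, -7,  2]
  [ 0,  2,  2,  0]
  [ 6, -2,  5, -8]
λ = -2: alg = 4, geom = 2

Step 1 — factor the characteristic polynomial to read off the algebraic multiplicities:
  χ_A(x) = (x + 2)^4

Step 2 — compute geometric multiplicities via the rank-nullity identity g(λ) = n − rank(A − λI):
  rank(A − (-2)·I) = 2, so dim ker(A − (-2)·I) = n − 2 = 2

Summary:
  λ = -2: algebraic multiplicity = 4, geometric multiplicity = 2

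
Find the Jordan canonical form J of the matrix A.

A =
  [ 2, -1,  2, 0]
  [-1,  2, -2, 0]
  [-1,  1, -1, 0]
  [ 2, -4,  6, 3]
J_2(1) ⊕ J_1(1) ⊕ J_1(3)

The characteristic polynomial is
  det(x·I − A) = x^4 - 6*x^3 + 12*x^2 - 10*x + 3 = (x - 3)*(x - 1)^3

Eigenvalues and multiplicities (the geometric multiplicity of λ is n − rank(A − λI), which equals the number of Jordan blocks for λ):
  λ = 1: algebraic multiplicity = 3, geometric multiplicity = 2
  λ = 3: algebraic multiplicity = 1, geometric multiplicity = 1

Determining the block sizes for each eigenvalue:
  λ = 1: 2 blocks summing to 3 forces exactly one block of size 2 and the rest size 1 → block sizes [2, 1]
  λ = 3: one block (gm = 1), so the single block has size am = 1 → block sizes [1]

Assembling the blocks gives a Jordan form
J =
  [1, 1, 0, 0]
  [0, 1, 0, 0]
  [0, 0, 1, 0]
  [0, 0, 0, 3]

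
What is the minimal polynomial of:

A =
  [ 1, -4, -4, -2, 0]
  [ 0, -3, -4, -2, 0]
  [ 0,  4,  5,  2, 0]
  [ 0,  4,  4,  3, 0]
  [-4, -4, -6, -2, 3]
x^2 - 4*x + 3

The characteristic polynomial is χ_A(x) = (x - 3)^2*(x - 1)^3, so the eigenvalues are known. The minimal polynomial is
  m_A(x) = Π_λ (x − λ)^{k_λ}
where k_λ is the size of the *largest* Jordan block for λ (equivalently, the smallest k with (A − λI)^k v = 0 for every generalised eigenvector v of λ).

  λ = 1: largest Jordan block has size 1, contributing (x − 1)
  λ = 3: largest Jordan block has size 1, contributing (x − 3)

So m_A(x) = (x - 3)*(x - 1) = x^2 - 4*x + 3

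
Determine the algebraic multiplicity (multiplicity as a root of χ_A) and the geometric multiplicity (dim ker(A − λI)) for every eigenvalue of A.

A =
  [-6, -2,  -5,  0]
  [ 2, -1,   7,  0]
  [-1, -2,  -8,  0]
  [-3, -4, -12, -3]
λ = -5: alg = 3, geom = 1; λ = -3: alg = 1, geom = 1

Step 1 — factor the characteristic polynomial to read off the algebraic multiplicities:
  χ_A(x) = (x + 3)*(x + 5)^3

Step 2 — compute geometric multiplicities via the rank-nullity identity g(λ) = n − rank(A − λI):
  rank(A − (-5)·I) = 3, so dim ker(A − (-5)·I) = n − 3 = 1
  rank(A − (-3)·I) = 3, so dim ker(A − (-3)·I) = n − 3 = 1

Summary:
  λ = -5: algebraic multiplicity = 3, geometric multiplicity = 1
  λ = -3: algebraic multiplicity = 1, geometric multiplicity = 1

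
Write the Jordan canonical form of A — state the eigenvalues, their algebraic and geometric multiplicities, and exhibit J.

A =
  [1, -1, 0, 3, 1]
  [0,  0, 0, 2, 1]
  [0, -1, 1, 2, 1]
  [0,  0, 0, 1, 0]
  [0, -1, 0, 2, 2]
J_2(1) ⊕ J_2(1) ⊕ J_1(1)

The characteristic polynomial is
  det(x·I − A) = x^5 - 5*x^4 + 10*x^3 - 10*x^2 + 5*x - 1 = (x - 1)^5

Eigenvalues and multiplicities (the geometric multiplicity of λ is n − rank(A − λI), which equals the number of Jordan blocks for λ):
  λ = 1: algebraic multiplicity = 5, geometric multiplicity = 3

Determining the block sizes for each eigenvalue:
  λ = 1: with am = 5 and gm = 3, the partition is not yet determined (e.g. several partitions of 5 into 3 parts exist). Let N = A − (1)·I. Computing rank(N^1) = 2, rank(N^2) = 0; the number of blocks of size ≥ j is rank(N^{j−1}) − rank(N^j), giving [3, 2]. So we have 2 block(s) of size 2, 1 block(s) of size 1 → block sizes [2, 2, 1]

Assembling the blocks gives a Jordan form
J =
  [1, 1, 0, 0, 0]
  [0, 1, 0, 0, 0]
  [0, 0, 1, 1, 0]
  [0, 0, 0, 1, 0]
  [0, 0, 0, 0, 1]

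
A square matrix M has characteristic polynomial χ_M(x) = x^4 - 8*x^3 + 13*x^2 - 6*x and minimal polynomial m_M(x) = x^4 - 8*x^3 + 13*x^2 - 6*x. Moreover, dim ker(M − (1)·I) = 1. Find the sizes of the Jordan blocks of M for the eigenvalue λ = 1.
Block sizes for λ = 1: [2]

Step 1 — from the characteristic polynomial, algebraic multiplicity of λ = 1 is 2. From dim ker(M − (1)·I) = 1, there are exactly 1 Jordan blocks for λ = 1.
Step 2 — from the minimal polynomial, the factor (x − 1)^2 tells us the largest block for λ = 1 has size 2.
Step 3 — with total size 2, 1 blocks, and largest block 2, the block sizes (in nonincreasing order) are [2].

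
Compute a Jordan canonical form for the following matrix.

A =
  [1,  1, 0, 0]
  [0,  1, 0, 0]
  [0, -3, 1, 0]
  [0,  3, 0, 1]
J_2(1) ⊕ J_1(1) ⊕ J_1(1)

The characteristic polynomial is
  det(x·I − A) = x^4 - 4*x^3 + 6*x^2 - 4*x + 1 = (x - 1)^4

Eigenvalues and multiplicities (the geometric multiplicity of λ is n − rank(A − λI), which equals the number of Jordan blocks for λ):
  λ = 1: algebraic multiplicity = 4, geometric multiplicity = 3

Determining the block sizes for each eigenvalue:
  λ = 1: 3 blocks summing to 4 forces exactly one block of size 2 and the rest size 1 → block sizes [2, 1, 1]

Assembling the blocks gives a Jordan form
J =
  [1, 1, 0, 0]
  [0, 1, 0, 0]
  [0, 0, 1, 0]
  [0, 0, 0, 1]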